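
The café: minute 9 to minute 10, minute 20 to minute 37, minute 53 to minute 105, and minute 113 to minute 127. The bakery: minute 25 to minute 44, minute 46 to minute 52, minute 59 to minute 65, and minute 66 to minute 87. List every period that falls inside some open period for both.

minute 9 to minute 10: no overlap with the second set.
minute 20 to minute 37 meets the second set on minute 25 to minute 37.
minute 53 to minute 105 meets the second set on minute 59 to minute 65, minute 66 to minute 87.
minute 113 to minute 127: no overlap with the second set.

minute 25 to minute 37, minute 59 to minute 65, minute 66 to minute 87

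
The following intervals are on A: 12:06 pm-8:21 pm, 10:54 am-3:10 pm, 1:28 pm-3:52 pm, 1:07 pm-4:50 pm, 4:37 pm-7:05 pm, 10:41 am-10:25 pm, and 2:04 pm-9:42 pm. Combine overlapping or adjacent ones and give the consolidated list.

Sort by start: 10:41 am–10:25 pm, 10:54 am–3:10 pm, 12:06 pm–8:21 pm, 1:07 pm–4:50 pm, 1:28 pm–3:52 pm, 2:04 pm–9:42 pm, 4:37 pm–7:05 pm.
10:54 am–3:10 pm overlaps/touches 10:41 am–10:25 pm → extend to 10:41 am–10:25 pm.
12:06 pm–8:21 pm overlaps/touches 10:41 am–10:25 pm → extend to 10:41 am–10:25 pm.
1:07 pm–4:50 pm overlaps/touches 10:41 am–10:25 pm → extend to 10:41 am–10:25 pm.
1:28 pm–3:52 pm overlaps/touches 10:41 am–10:25 pm → extend to 10:41 am–10:25 pm.
2:04 pm–9:42 pm overlaps/touches 10:41 am–10:25 pm → extend to 10:41 am–10:25 pm.
4:37 pm–7:05 pm overlaps/touches 10:41 am–10:25 pm → extend to 10:41 am–10:25 pm.

10:41 am–10:25 pm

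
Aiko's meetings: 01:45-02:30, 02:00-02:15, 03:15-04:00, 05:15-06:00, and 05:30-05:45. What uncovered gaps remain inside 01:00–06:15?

01:00-01:45, 02:30-03:15, 04:00-05:15, 06:00-06:15

After merging, the occupied span is 01:45-02:30, 03:15-04:00, 05:15-06:00.
Gaps within 01:00-06:15: 01:00-01:45, 02:30-03:15, 04:00-05:15, 06:00-06:15.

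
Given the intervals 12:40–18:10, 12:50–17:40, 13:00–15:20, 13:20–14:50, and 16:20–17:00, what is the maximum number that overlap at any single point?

Sweep endpoints in order; track running count of active intervals.
Peak of 4 reached at 13:20.

4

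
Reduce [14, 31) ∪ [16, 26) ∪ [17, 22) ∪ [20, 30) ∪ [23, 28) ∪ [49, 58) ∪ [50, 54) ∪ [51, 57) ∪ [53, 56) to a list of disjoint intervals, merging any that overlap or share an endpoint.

[14, 31) ∪ [49, 58)

[16, 26) overlaps/touches [14, 31) → extend to [14, 31).
[17, 22) overlaps/touches [14, 31) → extend to [14, 31).
[20, 30) overlaps/touches [14, 31) → extend to [14, 31).
[23, 28) overlaps/touches [14, 31) → extend to [14, 31).
[49, 58) is disjoint → start new block.
[50, 54) overlaps/touches [49, 58) → extend to [49, 58).
[51, 57) overlaps/touches [49, 58) → extend to [49, 58).
[53, 56) overlaps/touches [49, 58) → extend to [49, 58).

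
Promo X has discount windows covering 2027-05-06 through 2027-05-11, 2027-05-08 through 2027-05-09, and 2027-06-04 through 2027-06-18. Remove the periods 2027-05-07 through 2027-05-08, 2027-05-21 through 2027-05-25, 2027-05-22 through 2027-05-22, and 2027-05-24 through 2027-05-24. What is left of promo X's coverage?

Merge the first list: 2027-05-06 through 2027-05-11, 2027-06-04 through 2027-06-18.
Merge the second list: 2027-05-07 through 2027-05-08, 2027-05-21 through 2027-05-25.
2027-05-06 through 2027-05-11 with B removed leaves 2027-05-06 through 2027-05-06, 2027-05-09 through 2027-05-11.
2027-06-04 through 2027-06-18 is untouched.

2027-05-06 through 2027-05-06, 2027-05-09 through 2027-05-11, 2027-06-04 through 2027-06-18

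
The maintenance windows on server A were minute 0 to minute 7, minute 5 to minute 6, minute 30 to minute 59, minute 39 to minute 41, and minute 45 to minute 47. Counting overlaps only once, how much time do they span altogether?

Merged: minute 0 to minute 7, minute 30 to minute 59.
Lengths: 7 minutes + 29 minutes = 36 minutes.

36 minutes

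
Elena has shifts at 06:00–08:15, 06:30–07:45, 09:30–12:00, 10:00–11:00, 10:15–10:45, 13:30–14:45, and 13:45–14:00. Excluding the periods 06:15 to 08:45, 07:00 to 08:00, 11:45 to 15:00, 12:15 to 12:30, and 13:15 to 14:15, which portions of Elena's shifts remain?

06:00–06:15, 09:30–11:45

First set merges to 06:00–08:15, 09:30–12:00, 13:30–14:45.
Second set merges to 06:15–08:45, 11:45–15:00.
06:00–08:15 minus B → 06:00–06:15.
09:30–12:00 minus B → 09:30–11:45.
13:30–14:45: fully covered by B → removed.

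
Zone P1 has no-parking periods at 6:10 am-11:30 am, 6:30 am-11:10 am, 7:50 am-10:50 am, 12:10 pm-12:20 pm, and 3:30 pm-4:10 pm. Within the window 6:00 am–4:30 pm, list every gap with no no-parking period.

After merging, the occupied span is 6:10 am-11:30 am, 12:10 pm-12:20 pm, 3:30 pm-4:10 pm.
Complement within 6:00 am-4:30 pm: 6:00 am-6:10 am, 11:30 am-12:10 pm, 12:20 pm-3:30 pm, 4:10 pm-4:30 pm.

6:00 am-6:10 am, 11:30 am-12:10 pm, 12:20 pm-3:30 pm, 4:10 pm-4:30 pm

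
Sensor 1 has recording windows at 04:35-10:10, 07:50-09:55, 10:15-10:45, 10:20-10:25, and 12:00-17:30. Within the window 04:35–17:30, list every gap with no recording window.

After merging, the occupied span is 04:35–10:10, 10:15–10:45, 12:00–17:30.
Uncovered inside 04:35–17:30: 10:10–10:15, 10:45–12:00.

10:10–10:15, 10:45–12:00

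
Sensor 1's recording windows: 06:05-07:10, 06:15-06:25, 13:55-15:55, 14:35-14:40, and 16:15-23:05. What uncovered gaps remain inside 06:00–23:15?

06:00–06:05, 07:10–13:55, 15:55–16:15, 23:05–23:15

Covered (merged): 06:05–07:10, 13:55–15:55, 16:15–23:05.
Uncovered inside 06:00–23:15: 06:00–06:05, 07:10–13:55, 15:55–16:15, 23:05–23:15.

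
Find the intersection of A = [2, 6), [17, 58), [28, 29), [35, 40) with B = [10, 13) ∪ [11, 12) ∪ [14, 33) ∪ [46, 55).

A, merged: [2, 6), [17, 58).
B, merged: [10, 13), [14, 33), [46, 55).
[2, 6): no overlap with the second set.
[17, 58) meets the second set on [17, 33), [46, 55).

[17, 33) ∪ [46, 55)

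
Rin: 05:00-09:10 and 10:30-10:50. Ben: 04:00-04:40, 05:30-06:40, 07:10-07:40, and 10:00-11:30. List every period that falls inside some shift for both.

05:30–06:40, 07:10–07:40, 10:30–10:50

05:00–09:10 overlaps B on 05:30–06:40, 07:10–07:40.
10:30–10:50 overlaps B on 10:30–10:50.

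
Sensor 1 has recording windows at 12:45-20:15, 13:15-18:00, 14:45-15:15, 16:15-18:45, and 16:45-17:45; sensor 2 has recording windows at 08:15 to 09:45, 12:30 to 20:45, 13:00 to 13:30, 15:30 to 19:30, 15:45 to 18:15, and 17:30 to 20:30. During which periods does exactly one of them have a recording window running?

08:15–09:45, 12:30–12:45, 20:15–20:45

First set merges to 12:45–20:15.
Second set merges to 08:15–09:45, 12:30–20:45.
A \ B = none.
B \ A = 08:15–09:45, 12:30–12:45, 20:15–20:45.
Union of the two gives the symmetric difference.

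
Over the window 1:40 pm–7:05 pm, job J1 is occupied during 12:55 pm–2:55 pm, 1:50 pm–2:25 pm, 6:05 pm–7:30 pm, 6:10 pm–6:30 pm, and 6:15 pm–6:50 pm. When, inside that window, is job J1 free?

After merging, the occupied span is 12:55 pm–2:55 pm, 6:05 pm–7:30 pm.
Uncovered inside 1:40 pm–7:05 pm: 2:55 pm–6:05 pm.

2:55 pm–6:05 pm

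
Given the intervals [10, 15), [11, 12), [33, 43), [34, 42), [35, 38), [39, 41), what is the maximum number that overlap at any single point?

At 35, 3 of the intervals are simultaneously active.
No point has more.

3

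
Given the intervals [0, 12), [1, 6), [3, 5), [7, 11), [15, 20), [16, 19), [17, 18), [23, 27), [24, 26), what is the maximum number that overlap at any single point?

At 3, 3 of the intervals are simultaneously active.
No point has more.

3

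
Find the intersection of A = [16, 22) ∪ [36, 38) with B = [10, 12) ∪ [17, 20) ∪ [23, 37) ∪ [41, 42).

[16, 22) meets the second set on [17, 20).
[36, 38) meets the second set on [36, 37).

[17, 20) ∪ [36, 37)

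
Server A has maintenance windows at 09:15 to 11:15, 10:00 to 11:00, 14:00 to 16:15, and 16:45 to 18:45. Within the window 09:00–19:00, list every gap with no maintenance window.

09:00–09:15, 11:15–14:00, 16:15–16:45, 18:45–19:00

Covered (merged): 09:15–11:15, 14:00–16:15, 16:45–18:45.
Gaps within 09:00–19:00: 09:00–09:15, 11:15–14:00, 16:15–16:45, 18:45–19:00.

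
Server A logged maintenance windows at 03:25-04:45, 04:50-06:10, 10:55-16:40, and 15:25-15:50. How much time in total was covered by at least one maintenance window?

Merged: 03:25–04:45, 04:50–06:10, 10:55–16:40.
Lengths: 1 h 20 min + 1 h 20 min + 5 h 45 min = 8 h 25 min.

8 h 25 min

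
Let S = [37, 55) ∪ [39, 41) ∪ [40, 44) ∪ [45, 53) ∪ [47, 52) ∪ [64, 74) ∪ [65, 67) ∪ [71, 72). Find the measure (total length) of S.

Merged: [37, 55), [64, 74).
Lengths: 18 + 10 = 28.

28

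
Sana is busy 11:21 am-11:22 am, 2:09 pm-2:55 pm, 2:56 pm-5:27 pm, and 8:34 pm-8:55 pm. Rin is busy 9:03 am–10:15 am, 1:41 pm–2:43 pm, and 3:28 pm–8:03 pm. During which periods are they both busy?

2:09 pm-2:43 pm, 3:28 pm-5:27 pm

11:21 am-11:22 am meets no B interval.
2:09 pm-2:55 pm ∩ B → 2:09 pm-2:43 pm.
2:56 pm-5:27 pm ∩ B → 3:28 pm-5:27 pm.
8:34 pm-8:55 pm meets no B interval.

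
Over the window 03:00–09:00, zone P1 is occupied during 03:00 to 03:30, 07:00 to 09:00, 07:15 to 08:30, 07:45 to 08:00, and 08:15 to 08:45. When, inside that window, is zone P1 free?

03:30–07:00

The merged coverage is 03:00–03:30, 07:00–09:00.
Uncovered inside 03:00–09:00: 03:30–07:00.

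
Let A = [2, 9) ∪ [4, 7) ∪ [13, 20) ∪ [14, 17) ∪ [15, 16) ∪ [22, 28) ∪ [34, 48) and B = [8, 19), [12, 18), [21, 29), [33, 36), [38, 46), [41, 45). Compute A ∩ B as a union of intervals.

Merge the first list: [2, 9), [13, 20), [22, 28), [34, 48).
Merge the second list: [8, 19), [21, 29), [33, 36), [38, 46).
[2, 9) overlaps B on [8, 9).
[13, 20) overlaps B on [13, 19).
[22, 28) overlaps B on [22, 28).
[34, 48) overlaps B on [34, 36), [38, 46).

[8, 9) ∪ [13, 19) ∪ [22, 28) ∪ [34, 36) ∪ [38, 46)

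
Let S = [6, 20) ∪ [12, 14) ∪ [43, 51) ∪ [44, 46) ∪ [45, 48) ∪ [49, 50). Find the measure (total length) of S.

22

Merged: [6, 20), [43, 51).
Lengths: 14 + 8 = 22.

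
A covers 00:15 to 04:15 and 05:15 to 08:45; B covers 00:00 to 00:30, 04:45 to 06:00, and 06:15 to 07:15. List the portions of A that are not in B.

00:15–04:15 minus B → 00:30–04:15.
05:15–08:45 minus B → 06:00–06:15, 07:15–08:45.

00:30–04:15, 06:00–06:15, 07:15–08:45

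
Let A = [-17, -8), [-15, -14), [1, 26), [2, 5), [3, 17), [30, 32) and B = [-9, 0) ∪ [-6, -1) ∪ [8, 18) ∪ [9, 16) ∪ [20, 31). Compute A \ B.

A, merged: [-17, -8), [1, 26), [30, 32).
B, merged: [-9, 0), [8, 18), [20, 31).
[-17, -8) \ B = [-17, -9).
[1, 26) \ B = [1, 8), [18, 20).
[30, 32) \ B = [31, 32).

[-17, -9) ∪ [1, 8) ∪ [18, 20) ∪ [31, 32)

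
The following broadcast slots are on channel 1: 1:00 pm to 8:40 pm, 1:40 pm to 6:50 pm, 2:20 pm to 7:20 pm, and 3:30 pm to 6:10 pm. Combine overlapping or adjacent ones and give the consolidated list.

1:00 pm–8:40 pm

1:40 pm–6:50 pm overlaps/touches 1:00 pm–8:40 pm → extend to 1:00 pm–8:40 pm.
2:20 pm–7:20 pm overlaps/touches 1:00 pm–8:40 pm → extend to 1:00 pm–8:40 pm.
3:30 pm–6:10 pm overlaps/touches 1:00 pm–8:40 pm → extend to 1:00 pm–8:40 pm.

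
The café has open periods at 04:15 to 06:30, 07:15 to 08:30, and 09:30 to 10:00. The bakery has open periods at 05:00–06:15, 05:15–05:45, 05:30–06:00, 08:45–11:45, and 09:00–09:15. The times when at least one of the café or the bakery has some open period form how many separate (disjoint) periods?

Second set merges to 05:00-06:15, 08:45-11:45.
A ∪ B = 04:15-06:30, 07:15-08:30, 08:45-11:45.
That is 3 disjoint pieces.

3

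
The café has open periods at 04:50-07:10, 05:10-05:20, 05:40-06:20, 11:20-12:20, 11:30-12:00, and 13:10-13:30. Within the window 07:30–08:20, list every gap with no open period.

Covered (merged): 04:50–07:10, 11:20–12:20, 13:10–13:30.
Complement within 07:30–08:20: 07:30–08:20.

07:30–08:20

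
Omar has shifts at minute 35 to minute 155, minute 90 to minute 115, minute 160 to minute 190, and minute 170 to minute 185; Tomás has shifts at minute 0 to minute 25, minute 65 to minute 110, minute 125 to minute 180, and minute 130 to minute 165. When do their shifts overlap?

Merge the first list: minute 35 to minute 155, minute 160 to minute 190.
Merge the second list: minute 0 to minute 25, minute 65 to minute 110, minute 125 to minute 180.
minute 35 to minute 155 meets the second set on minute 65 to minute 110, minute 125 to minute 155.
minute 160 to minute 190 meets the second set on minute 160 to minute 180.

minute 65 to minute 110, minute 125 to minute 155, minute 160 to minute 180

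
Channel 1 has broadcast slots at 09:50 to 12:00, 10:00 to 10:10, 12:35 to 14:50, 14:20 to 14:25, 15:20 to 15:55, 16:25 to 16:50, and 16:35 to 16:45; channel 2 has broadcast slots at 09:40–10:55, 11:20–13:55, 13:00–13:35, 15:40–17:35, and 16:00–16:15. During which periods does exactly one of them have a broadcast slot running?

Merge the first list: 09:50–12:00, 12:35–14:50, 15:20–15:55, 16:25–16:50.
Merge the second list: 09:40–10:55, 11:20–13:55, 15:40–17:35.
Only in the first: 10:55–11:20, 13:55–14:50, 15:20–15:40.
Only in the second: 09:40–09:50, 12:00–12:35, 15:55–16:25, 16:50–17:35.
Together these are the periods covered by exactly one.

09:40–09:50, 10:55–11:20, 12:00–12:35, 13:55–14:50, 15:20–15:40, 15:55–16:25, 16:50–17:35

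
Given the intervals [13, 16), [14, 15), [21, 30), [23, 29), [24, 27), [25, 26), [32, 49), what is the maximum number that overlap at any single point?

Walk the sorted start/end points keeping a running depth.
The depth first hits 4 at 25.

4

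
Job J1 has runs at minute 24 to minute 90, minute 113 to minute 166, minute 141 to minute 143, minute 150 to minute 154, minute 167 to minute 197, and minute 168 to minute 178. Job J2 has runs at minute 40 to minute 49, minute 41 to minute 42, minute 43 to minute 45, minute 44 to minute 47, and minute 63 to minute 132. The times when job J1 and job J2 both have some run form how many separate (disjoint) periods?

3

First set merges to minute 24 to minute 90, minute 113 to minute 166, minute 167 to minute 197.
Second set merges to minute 40 to minute 49, minute 63 to minute 132.
A ∩ B = minute 40 to minute 49, minute 63 to minute 90, minute 113 to minute 132.
That is 3 disjoint pieces.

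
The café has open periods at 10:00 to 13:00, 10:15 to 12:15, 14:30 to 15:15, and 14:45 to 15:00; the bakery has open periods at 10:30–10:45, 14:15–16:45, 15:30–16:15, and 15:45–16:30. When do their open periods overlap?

10:30-10:45, 14:30-15:15

Merge the first list: 10:00-13:00, 14:30-15:15.
Merge the second list: 10:30-10:45, 14:15-16:45.
10:00-13:00 ∩ B → 10:30-10:45.
14:30-15:15 ∩ B → 14:30-15:15.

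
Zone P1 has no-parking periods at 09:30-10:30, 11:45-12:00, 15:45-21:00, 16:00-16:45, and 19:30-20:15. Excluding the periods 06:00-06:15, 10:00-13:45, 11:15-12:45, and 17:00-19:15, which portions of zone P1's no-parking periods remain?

09:30–10:00, 15:45–17:00, 19:15–21:00

A, merged: 09:30–10:30, 11:45–12:00, 15:45–21:00.
B, merged: 06:00–06:15, 10:00–13:45, 17:00–19:15.
09:30–10:30 with B removed leaves 09:30–10:00.
11:45–12:00 lies entirely inside B → drops out.
15:45–21:00 with B removed leaves 15:45–17:00, 19:15–21:00.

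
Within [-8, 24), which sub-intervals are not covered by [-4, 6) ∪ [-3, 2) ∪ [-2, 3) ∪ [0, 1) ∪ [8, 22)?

The merged coverage is [-4, 6), [8, 22).
Uncovered inside [-8, 24): [-8, -4), [6, 8), [22, 24).

[-8, -4) ∪ [6, 8) ∪ [22, 24)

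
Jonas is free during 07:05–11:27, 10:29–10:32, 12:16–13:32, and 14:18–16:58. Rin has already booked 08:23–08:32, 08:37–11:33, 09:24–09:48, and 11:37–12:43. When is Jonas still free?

07:05–08:23, 08:32–08:37, 12:43–13:32, 14:18–16:58

Merge the first list: 07:05–11:27, 12:16–13:32, 14:18–16:58.
Merge the second list: 08:23–08:32, 08:37–11:33, 11:37–12:43.
07:05–11:27 minus B → 07:05–08:23, 08:32–08:37.
12:16–13:32 minus B → 12:43–13:32.
14:18–16:58: no B overlap → unchanged.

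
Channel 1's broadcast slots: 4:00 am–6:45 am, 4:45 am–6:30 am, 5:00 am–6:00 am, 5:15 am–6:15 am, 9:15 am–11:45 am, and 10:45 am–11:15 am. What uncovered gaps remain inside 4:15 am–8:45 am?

Covered (merged): 4:00 am–6:45 am, 9:15 am–11:45 am.
Complement within 4:15 am–8:45 am: 6:45 am–8:45 am.

6:45 am–8:45 am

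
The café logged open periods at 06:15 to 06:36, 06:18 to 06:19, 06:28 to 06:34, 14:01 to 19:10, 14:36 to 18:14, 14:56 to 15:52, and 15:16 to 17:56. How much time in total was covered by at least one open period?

Merged: 06:15-06:36, 14:01-19:10.
Lengths: 21 min + 5 h 9 min = 5 h 30 min.

5 h 30 min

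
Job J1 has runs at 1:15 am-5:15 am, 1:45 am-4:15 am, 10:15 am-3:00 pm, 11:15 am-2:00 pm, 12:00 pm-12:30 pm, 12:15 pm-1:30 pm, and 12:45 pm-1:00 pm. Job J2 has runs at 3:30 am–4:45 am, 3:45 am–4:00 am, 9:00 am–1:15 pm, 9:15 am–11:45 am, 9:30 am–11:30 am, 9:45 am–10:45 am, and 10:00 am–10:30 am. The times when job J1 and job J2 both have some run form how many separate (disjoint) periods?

2

First set merges to 1:15 am-5:15 am, 10:15 am-3:00 pm.
Second set merges to 3:30 am-4:45 am, 9:00 am-1:15 pm.
A ∩ B = 3:30 am-4:45 am, 10:15 am-1:15 pm.
That is 2 disjoint pieces.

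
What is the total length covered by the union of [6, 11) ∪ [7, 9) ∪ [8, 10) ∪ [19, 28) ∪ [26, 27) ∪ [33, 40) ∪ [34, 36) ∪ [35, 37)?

21

Merged: [6, 11), [19, 28), [33, 40).
Lengths: 5 + 9 + 7 = 21.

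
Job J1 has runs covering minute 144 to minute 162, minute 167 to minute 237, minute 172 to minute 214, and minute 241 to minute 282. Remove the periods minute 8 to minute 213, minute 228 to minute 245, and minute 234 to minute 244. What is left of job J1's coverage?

First set merges to minute 144 to minute 162, minute 167 to minute 237, minute 241 to minute 282.
Second set merges to minute 8 to minute 213, minute 228 to minute 245.
minute 144 to minute 162: entirely removed.
minute 167 to minute 237 \ B = minute 213 to minute 228.
minute 241 to minute 282 \ B = minute 245 to minute 282.

minute 213 to minute 228, minute 245 to minute 282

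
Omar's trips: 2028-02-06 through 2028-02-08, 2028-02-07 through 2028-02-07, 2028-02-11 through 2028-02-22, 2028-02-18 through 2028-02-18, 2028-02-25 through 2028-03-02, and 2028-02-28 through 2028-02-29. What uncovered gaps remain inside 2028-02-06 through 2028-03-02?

2028-02-09 through 2028-02-10, 2028-02-23 through 2028-02-24

The merged coverage is 2028-02-06 through 2028-02-08, 2028-02-11 through 2028-02-22, 2028-02-25 through 2028-03-02.
Uncovered inside 2028-02-06 through 2028-03-02: 2028-02-09 through 2028-02-10, 2028-02-23 through 2028-02-24.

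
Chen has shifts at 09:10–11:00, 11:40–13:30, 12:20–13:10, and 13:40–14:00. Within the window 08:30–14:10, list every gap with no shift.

After merging, the occupied span is 09:10–11:00, 11:40–13:30, 13:40–14:00.
Gaps within 08:30–14:10: 08:30–09:10, 11:00–11:40, 13:30–13:40, 14:00–14:10.

08:30–09:10, 11:00–11:40, 13:30–13:40, 14:00–14:10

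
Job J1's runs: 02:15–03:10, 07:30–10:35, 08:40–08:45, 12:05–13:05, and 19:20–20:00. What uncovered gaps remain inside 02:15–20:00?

The merged coverage is 02:15–03:10, 07:30–10:35, 12:05–13:05, 19:20–20:00.
Uncovered inside 02:15–20:00: 03:10–07:30, 10:35–12:05, 13:05–19:20.

03:10–07:30, 10:35–12:05, 13:05–19:20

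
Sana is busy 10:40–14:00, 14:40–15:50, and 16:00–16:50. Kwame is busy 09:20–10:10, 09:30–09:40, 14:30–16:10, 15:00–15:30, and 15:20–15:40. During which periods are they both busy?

B, merged: 09:20–10:10, 14:30–16:10.
10:40–14:00 falls entirely outside B.
14:40–15:50 overlaps B on 14:40–15:50.
16:00–16:50 overlaps B on 16:00–16:10.

14:40–15:50, 16:00–16:10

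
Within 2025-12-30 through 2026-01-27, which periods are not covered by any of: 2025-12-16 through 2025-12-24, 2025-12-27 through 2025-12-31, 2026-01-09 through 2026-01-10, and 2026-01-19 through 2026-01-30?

2026-01-01 through 2026-01-08, 2026-01-11 through 2026-01-18

After merging, the occupied span is 2025-12-16 through 2025-12-24, 2025-12-27 through 2025-12-31, 2026-01-09 through 2026-01-10, 2026-01-19 through 2026-01-30.
Gaps within 2025-12-30 through 2026-01-27: 2026-01-01 through 2026-01-08, 2026-01-11 through 2026-01-18.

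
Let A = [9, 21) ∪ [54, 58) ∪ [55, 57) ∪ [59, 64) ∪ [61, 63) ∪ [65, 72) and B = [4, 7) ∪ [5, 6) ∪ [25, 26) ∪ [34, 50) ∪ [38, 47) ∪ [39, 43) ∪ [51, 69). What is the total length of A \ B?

15

First set merges to [9, 21), [54, 58), [59, 64), [65, 72).
Second set merges to [4, 7), [25, 26), [34, 50), [51, 69).
A \ B = [9, 21), [69, 72).
Total: 12 + 3 = 15.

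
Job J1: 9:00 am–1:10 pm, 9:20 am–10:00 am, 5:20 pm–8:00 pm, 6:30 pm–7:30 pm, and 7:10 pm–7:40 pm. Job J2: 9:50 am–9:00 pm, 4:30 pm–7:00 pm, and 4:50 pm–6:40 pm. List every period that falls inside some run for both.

First set merges to 9:00 am–1:10 pm, 5:20 pm–8:00 pm.
Second set merges to 9:50 am–9:00 pm.
9:00 am–1:10 pm meets the second set on 9:50 am–1:10 pm.
5:20 pm–8:00 pm meets the second set on 5:20 pm–8:00 pm.

9:50 am–1:10 pm, 5:20 pm–8:00 pm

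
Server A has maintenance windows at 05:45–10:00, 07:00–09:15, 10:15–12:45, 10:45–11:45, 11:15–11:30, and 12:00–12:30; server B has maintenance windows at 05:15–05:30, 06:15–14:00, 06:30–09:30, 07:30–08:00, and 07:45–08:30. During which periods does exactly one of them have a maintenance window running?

First set merges to 05:45–10:00, 10:15–12:45.
Second set merges to 05:15–05:30, 06:15–14:00.
Only in the first: 05:45–06:15.
Only in the second: 05:15–05:30, 10:00–10:15, 12:45–14:00.
Together these are the periods covered by exactly one.

05:15–05:30, 05:45–06:15, 10:00–10:15, 12:45–14:00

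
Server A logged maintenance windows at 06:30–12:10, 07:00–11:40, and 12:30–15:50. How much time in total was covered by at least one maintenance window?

Merged: 06:30–12:10, 12:30–15:50.
Lengths: 5 h 40 min + 3 h 20 min = 9 h.

9 h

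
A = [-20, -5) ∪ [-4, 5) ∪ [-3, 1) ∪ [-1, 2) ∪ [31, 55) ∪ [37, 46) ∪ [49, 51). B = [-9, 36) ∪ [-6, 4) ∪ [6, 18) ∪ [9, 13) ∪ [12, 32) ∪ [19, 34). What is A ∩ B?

[-9, -5) ∪ [-4, 5) ∪ [31, 36)

First set merges to [-20, -5), [-4, 5), [31, 55).
Second set merges to [-9, 36).
[-20, -5) ∩ B → [-9, -5).
[-4, 5) ∩ B → [-4, 5).
[31, 55) ∩ B → [31, 36).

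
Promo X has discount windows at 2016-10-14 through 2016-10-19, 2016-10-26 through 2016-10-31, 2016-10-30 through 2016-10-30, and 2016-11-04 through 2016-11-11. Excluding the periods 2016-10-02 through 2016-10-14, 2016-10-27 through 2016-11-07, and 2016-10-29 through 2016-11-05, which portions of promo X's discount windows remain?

Merge the first list: 2016-10-14 through 2016-10-19, 2016-10-26 through 2016-10-31, 2016-11-04 through 2016-11-11.
Merge the second list: 2016-10-02 through 2016-10-14, 2016-10-27 through 2016-11-07.
2016-10-14 through 2016-10-19 \ B = 2016-10-15 through 2016-10-19.
2016-10-26 through 2016-10-31 \ B = 2016-10-26 through 2016-10-26.
2016-11-04 through 2016-11-11 \ B = 2016-11-08 through 2016-11-11.

2016-10-15 through 2016-10-19, 2016-10-26 through 2016-10-26, 2016-11-08 through 2016-11-11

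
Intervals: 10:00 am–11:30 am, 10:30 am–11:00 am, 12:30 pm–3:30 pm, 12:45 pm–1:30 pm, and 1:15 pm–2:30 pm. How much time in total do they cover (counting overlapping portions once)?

Merged: 10:00 am–11:30 am, 12:30 pm–3:30 pm.
Lengths: 1 h 30 min + 3 h = 4 h 30 min.

4 h 30 min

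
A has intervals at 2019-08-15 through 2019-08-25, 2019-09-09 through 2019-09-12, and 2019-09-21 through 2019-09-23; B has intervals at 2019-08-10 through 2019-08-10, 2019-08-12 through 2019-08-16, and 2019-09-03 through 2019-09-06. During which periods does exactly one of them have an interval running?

Only in the first: 2019-08-17 through 2019-08-25, 2019-09-09 through 2019-09-12, 2019-09-21 through 2019-09-23.
Only in the second: 2019-08-10 through 2019-08-10, 2019-08-12 through 2019-08-14, 2019-09-03 through 2019-09-06.
Together these are the periods covered by exactly one.

2019-08-10 through 2019-08-10, 2019-08-12 through 2019-08-14, 2019-08-17 through 2019-08-25, 2019-09-03 through 2019-09-06, 2019-09-09 through 2019-09-12, 2019-09-21 through 2019-09-23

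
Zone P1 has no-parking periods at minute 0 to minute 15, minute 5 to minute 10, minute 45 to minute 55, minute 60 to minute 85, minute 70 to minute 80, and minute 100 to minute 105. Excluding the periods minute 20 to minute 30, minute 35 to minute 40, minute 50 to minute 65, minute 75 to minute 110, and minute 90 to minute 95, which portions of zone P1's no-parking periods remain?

minute 0 to minute 15, minute 45 to minute 50, minute 65 to minute 75

Merge the first list: minute 0 to minute 15, minute 45 to minute 55, minute 60 to minute 85, minute 100 to minute 105.
Merge the second list: minute 20 to minute 30, minute 35 to minute 40, minute 50 to minute 65, minute 75 to minute 110.
minute 0 to minute 15: nothing removed.
minute 45 to minute 55 \ B = minute 45 to minute 50.
minute 60 to minute 85 \ B = minute 65 to minute 75.
minute 100 to minute 105: entirely removed.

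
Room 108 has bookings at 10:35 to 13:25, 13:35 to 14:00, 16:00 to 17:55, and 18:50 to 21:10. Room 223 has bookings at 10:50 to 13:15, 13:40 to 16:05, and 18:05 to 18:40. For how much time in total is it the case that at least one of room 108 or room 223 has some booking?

A ∪ B = 10:35-13:25, 13:35-17:55, 18:05-18:40, 18:50-21:10.
Total: 2 h 50 min + 4 h 20 min + 35 min + 2 h 20 min = 10 h 5 min.

10 h 5 min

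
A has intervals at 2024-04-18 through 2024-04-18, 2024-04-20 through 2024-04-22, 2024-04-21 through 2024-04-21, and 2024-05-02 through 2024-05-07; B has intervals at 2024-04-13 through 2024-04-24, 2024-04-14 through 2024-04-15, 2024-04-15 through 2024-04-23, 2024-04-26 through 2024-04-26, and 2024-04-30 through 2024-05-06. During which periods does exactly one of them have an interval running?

2024-04-13 through 2024-04-17, 2024-04-19 through 2024-04-19, 2024-04-23 through 2024-04-24, 2024-04-26 through 2024-04-26, 2024-04-30 through 2024-05-01, 2024-05-07 through 2024-05-07

Merge the first list: 2024-04-18 through 2024-04-18, 2024-04-20 through 2024-04-22, 2024-05-02 through 2024-05-07.
Merge the second list: 2024-04-13 through 2024-04-24, 2024-04-26 through 2024-04-26, 2024-04-30 through 2024-05-06.
A \ B = 2024-05-07 through 2024-05-07.
B \ A = 2024-04-13 through 2024-04-17, 2024-04-19 through 2024-04-19, 2024-04-23 through 2024-04-24, 2024-04-26 through 2024-04-26, 2024-04-30 through 2024-05-01.
Union of the two gives the symmetric difference.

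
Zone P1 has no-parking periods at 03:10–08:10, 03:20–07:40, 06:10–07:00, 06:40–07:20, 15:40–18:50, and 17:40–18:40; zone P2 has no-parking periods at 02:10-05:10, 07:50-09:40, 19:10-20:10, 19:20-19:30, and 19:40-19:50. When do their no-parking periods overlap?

First set merges to 03:10–08:10, 15:40–18:50.
Second set merges to 02:10–05:10, 07:50–09:40, 19:10–20:10.
03:10–08:10 overlaps B on 03:10–05:10, 07:50–08:10.
15:40–18:50 falls entirely outside B.

03:10–05:10, 07:50–08:10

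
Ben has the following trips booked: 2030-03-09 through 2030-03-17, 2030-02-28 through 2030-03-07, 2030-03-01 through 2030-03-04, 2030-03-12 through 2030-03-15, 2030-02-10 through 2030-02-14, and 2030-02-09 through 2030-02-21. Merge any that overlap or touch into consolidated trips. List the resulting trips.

2030-02-09 through 2030-02-21, 2030-02-28 through 2030-03-07, 2030-03-09 through 2030-03-17

Sort by start: 2030-02-09 through 2030-02-21, 2030-02-10 through 2030-02-14, 2030-02-28 through 2030-03-07, 2030-03-01 through 2030-03-04, 2030-03-09 through 2030-03-17, 2030-03-12 through 2030-03-15.
2030-02-10 through 2030-02-14 overlaps/touches 2030-02-09 through 2030-02-21 → extend to 2030-02-09 through 2030-02-21.
2030-02-28 through 2030-03-07 is disjoint → start new block.
2030-03-01 through 2030-03-04 overlaps/touches 2030-02-28 through 2030-03-07 → extend to 2030-02-28 through 2030-03-07.
2030-03-09 through 2030-03-17 is disjoint → start new block.
2030-03-12 through 2030-03-15 overlaps/touches 2030-03-09 through 2030-03-17 → extend to 2030-03-09 through 2030-03-17.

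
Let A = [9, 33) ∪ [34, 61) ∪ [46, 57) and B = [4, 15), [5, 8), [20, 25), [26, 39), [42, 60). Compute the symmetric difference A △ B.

A, merged: [9, 33), [34, 61).
B, merged: [4, 15), [20, 25), [26, 39), [42, 60).
Only in the first: [15, 20), [25, 26), [39, 42), [60, 61).
Only in the second: [4, 9), [33, 34).
Together these are the periods covered by exactly one.

[4, 9) ∪ [15, 20) ∪ [25, 26) ∪ [33, 34) ∪ [39, 42) ∪ [60, 61)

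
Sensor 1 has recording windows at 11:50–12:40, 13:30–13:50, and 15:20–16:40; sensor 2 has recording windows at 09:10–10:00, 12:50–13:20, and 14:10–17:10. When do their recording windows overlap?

11:50-12:40: no overlap with the second set.
13:30-13:50: no overlap with the second set.
15:20-16:40 meets the second set on 15:20-16:40.

15:20-16:40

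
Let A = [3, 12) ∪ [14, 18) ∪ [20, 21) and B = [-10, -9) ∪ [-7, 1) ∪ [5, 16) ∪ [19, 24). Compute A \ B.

[3, 5) ∪ [16, 18)

[3, 12) \ B = [3, 5).
[14, 18) \ B = [16, 18).
[20, 21): entirely removed.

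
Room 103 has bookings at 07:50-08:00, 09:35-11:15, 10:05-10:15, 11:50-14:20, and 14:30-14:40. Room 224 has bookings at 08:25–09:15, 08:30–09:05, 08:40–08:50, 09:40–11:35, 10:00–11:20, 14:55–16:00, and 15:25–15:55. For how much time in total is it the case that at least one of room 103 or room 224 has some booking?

A, merged: 07:50–08:00, 09:35–11:15, 11:50–14:20, 14:30–14:40.
B, merged: 08:25–09:15, 09:40–11:35, 14:55–16:00.
A ∪ B = 07:50–08:00, 08:25–09:15, 09:35–11:35, 11:50–14:20, 14:30–14:40, 14:55–16:00.
Total: 10 min + 50 min + 2 h + 2 h 30 min + 10 min + 1 h 5 min = 6 h 45 min.

6 h 45 min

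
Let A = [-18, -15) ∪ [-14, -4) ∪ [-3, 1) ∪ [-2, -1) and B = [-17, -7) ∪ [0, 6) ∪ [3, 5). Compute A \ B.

First set merges to [-18, -15), [-14, -4), [-3, 1).
Second set merges to [-17, -7), [0, 6).
[-18, -15) minus B → [-18, -17).
[-14, -4) minus B → [-7, -4).
[-3, 1) minus B → [-3, 0).

[-18, -17) ∪ [-7, -4) ∪ [-3, 0)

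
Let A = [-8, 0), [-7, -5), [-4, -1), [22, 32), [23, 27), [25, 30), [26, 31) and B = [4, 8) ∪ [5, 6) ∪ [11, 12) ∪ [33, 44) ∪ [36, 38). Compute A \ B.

[-8, 0) ∪ [22, 32)

A, merged: [-8, 0), [22, 32).
B, merged: [4, 8), [11, 12), [33, 44).
[-8, 0): nothing removed.
[22, 32): nothing removed.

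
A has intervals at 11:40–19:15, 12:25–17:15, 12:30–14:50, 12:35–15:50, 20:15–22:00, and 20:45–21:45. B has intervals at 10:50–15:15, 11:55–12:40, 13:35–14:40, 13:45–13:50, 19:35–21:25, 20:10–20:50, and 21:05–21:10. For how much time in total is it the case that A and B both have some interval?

4 h 45 min

A, merged: 11:40-19:15, 20:15-22:00.
B, merged: 10:50-15:15, 19:35-21:25.
A ∩ B = 11:40-15:15, 20:15-21:25.
Total: 3 h 35 min + 1 h 10 min = 4 h 45 min.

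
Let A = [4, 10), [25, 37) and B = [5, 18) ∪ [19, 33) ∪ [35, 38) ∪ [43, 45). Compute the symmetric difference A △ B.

A \ B = [4, 5), [33, 35).
B \ A = [10, 18), [19, 25), [37, 38), [43, 45).
Union of the two gives the symmetric difference.

[4, 5) ∪ [10, 18) ∪ [19, 25) ∪ [33, 35) ∪ [37, 38) ∪ [43, 45)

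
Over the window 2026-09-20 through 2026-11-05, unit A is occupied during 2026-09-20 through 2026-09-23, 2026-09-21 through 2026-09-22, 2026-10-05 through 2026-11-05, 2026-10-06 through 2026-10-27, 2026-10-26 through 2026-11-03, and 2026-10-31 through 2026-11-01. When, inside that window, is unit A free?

2026-09-24 through 2026-10-04

The merged coverage is 2026-09-20 through 2026-09-23, 2026-10-05 through 2026-11-05.
Gaps within 2026-09-20 through 2026-11-05: 2026-09-24 through 2026-10-04.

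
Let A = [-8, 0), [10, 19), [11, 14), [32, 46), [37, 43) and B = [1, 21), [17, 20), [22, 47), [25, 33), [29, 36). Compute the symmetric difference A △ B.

Merge the first list: [-8, 0), [10, 19), [32, 46).
Merge the second list: [1, 21), [22, 47).
A \ B = [-8, 0).
B \ A = [1, 10), [19, 21), [22, 32), [46, 47).
Union of the two gives the symmetric difference.

[-8, 0) ∪ [1, 10) ∪ [19, 21) ∪ [22, 32) ∪ [46, 47)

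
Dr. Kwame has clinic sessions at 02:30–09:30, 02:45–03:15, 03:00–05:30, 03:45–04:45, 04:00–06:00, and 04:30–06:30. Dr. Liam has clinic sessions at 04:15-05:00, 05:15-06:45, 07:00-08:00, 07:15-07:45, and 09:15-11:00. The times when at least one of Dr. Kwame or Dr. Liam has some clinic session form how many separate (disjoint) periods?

1

A, merged: 02:30–09:30.
B, merged: 04:15–05:00, 05:15–06:45, 07:00–08:00, 09:15–11:00.
A ∪ B = 02:30–11:00.
That is 1 disjoint piece.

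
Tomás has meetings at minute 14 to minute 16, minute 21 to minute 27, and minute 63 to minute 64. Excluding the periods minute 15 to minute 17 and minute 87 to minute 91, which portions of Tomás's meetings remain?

minute 14 to minute 16 with B removed leaves minute 14 to minute 15.
minute 21 to minute 27 is untouched.
minute 63 to minute 64 is untouched.

minute 14 to minute 15, minute 21 to minute 27, minute 63 to minute 64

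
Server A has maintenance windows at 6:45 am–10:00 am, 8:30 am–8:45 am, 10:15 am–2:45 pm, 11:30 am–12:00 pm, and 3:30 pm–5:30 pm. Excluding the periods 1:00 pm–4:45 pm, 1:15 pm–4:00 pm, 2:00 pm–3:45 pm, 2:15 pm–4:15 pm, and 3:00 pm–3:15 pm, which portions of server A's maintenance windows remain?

First set merges to 6:45 am-10:00 am, 10:15 am-2:45 pm, 3:30 pm-5:30 pm.
Second set merges to 1:00 pm-4:45 pm.
6:45 am-10:00 am: nothing removed.
10:15 am-2:45 pm \ B = 10:15 am-1:00 pm.
3:30 pm-5:30 pm \ B = 4:45 pm-5:30 pm.

6:45 am-10:00 am, 10:15 am-1:00 pm, 4:45 pm-5:30 pm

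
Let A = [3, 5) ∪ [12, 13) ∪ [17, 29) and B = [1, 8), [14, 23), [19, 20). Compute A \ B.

[12, 13) ∪ [23, 29)

Merge the second list: [1, 8), [14, 23).
[3, 5): entirely removed.
[12, 13): nothing removed.
[17, 29) \ B = [23, 29).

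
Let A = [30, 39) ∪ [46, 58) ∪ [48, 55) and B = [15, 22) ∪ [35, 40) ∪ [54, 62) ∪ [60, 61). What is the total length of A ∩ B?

8

First set merges to [30, 39), [46, 58).
Second set merges to [15, 22), [35, 40), [54, 62).
A ∩ B = [35, 39), [54, 58).
Total: 4 + 4 = 8.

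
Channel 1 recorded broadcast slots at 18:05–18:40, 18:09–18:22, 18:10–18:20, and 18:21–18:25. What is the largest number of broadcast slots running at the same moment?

3

Walk the sorted start/end points keeping a running depth.
The depth first hits 3 at 18:10.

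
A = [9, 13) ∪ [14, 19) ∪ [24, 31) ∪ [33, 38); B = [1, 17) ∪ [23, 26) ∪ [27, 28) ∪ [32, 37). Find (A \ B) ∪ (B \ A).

A \ B = [17, 19), [26, 27), [28, 31), [37, 38).
B \ A = [1, 9), [13, 14), [23, 24), [32, 33).
Union of the two gives the symmetric difference.

[1, 9) ∪ [13, 14) ∪ [17, 19) ∪ [23, 24) ∪ [26, 27) ∪ [28, 31) ∪ [32, 33) ∪ [37, 38)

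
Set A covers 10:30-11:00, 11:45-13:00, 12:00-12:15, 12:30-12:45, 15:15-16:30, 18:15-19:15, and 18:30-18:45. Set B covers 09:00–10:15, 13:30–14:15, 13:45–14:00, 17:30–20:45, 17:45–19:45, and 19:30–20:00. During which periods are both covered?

18:15–19:15

Merge the first list: 10:30–11:00, 11:45–13:00, 15:15–16:30, 18:15–19:15.
Merge the second list: 09:00–10:15, 13:30–14:15, 17:30–20:45.
10:30–11:00 falls entirely outside B.
11:45–13:00 falls entirely outside B.
15:15–16:30 falls entirely outside B.
18:15–19:15 overlaps B on 18:15–19:15.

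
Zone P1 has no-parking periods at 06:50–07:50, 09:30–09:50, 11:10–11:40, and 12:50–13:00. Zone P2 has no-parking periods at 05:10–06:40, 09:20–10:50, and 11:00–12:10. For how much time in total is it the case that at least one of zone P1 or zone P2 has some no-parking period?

5 h 20 min

A ∪ B = 05:10–06:40, 06:50–07:50, 09:20–10:50, 11:00–12:10, 12:50–13:00.
Total: 1 h 30 min + 1 h + 1 h 30 min + 1 h 10 min + 10 min = 5 h 20 min.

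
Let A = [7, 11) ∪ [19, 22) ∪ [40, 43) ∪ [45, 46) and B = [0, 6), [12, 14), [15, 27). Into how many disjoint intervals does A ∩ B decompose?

A ∩ B = [19, 22).
That is 1 disjoint piece.

1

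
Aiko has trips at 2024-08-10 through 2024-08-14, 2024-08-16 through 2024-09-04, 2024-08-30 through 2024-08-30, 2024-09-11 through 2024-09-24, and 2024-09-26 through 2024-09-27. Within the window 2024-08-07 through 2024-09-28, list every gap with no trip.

2024-08-07 through 2024-08-09, 2024-08-15 through 2024-08-15, 2024-09-05 through 2024-09-10, 2024-09-25 through 2024-09-25, 2024-09-28 through 2024-09-28

Covered (merged): 2024-08-10 through 2024-08-14, 2024-08-16 through 2024-09-04, 2024-09-11 through 2024-09-24, 2024-09-26 through 2024-09-27.
Complement within 2024-08-07 through 2024-09-28: 2024-08-07 through 2024-08-09, 2024-08-15 through 2024-08-15, 2024-09-05 through 2024-09-10, 2024-09-25 through 2024-09-25, 2024-09-28 through 2024-09-28.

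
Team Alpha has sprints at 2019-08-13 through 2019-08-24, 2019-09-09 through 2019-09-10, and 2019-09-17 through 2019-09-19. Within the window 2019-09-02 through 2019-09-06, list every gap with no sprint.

2019-09-02 through 2019-09-06

Covered (merged): 2019-08-13 through 2019-08-24, 2019-09-09 through 2019-09-10, 2019-09-17 through 2019-09-19.
Uncovered inside 2019-09-02 through 2019-09-06: 2019-09-02 through 2019-09-06.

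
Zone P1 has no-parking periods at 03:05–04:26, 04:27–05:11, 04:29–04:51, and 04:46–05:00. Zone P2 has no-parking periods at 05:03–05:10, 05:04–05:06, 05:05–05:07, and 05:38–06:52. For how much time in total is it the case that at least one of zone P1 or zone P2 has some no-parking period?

3 h 19 min

First set merges to 03:05–04:26, 04:27–05:11.
Second set merges to 05:03–05:10, 05:38–06:52.
A ∪ B = 03:05–04:26, 04:27–05:11, 05:38–06:52.
Total: 1 h 21 min + 44 min + 1 h 14 min = 3 h 19 min.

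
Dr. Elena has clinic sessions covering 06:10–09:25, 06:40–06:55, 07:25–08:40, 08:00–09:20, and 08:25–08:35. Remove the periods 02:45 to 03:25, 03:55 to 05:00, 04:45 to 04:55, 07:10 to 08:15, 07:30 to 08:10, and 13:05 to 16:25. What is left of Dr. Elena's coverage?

A, merged: 06:10–09:25.
B, merged: 02:45–03:25, 03:55–05:00, 07:10–08:15, 13:05–16:25.
06:10–09:25 minus B → 06:10–07:10, 08:15–09:25.

06:10–07:10, 08:15–09:25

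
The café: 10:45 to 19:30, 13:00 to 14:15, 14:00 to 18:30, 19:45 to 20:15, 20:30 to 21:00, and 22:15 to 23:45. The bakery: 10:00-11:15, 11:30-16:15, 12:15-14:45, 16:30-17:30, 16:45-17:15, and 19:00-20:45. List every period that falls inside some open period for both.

10:45–11:15, 11:30–16:15, 16:30–17:30, 19:00–19:30, 19:45–20:15, 20:30–20:45

First set merges to 10:45–19:30, 19:45–20:15, 20:30–21:00, 22:15–23:45.
Second set merges to 10:00–11:15, 11:30–16:15, 16:30–17:30, 19:00–20:45.
10:45–19:30 ∩ B → 10:45–11:15, 11:30–16:15, 16:30–17:30, 19:00–19:30.
19:45–20:15 ∩ B → 19:45–20:15.
20:30–21:00 ∩ B → 20:30–20:45.
22:15–23:45 meets no B interval.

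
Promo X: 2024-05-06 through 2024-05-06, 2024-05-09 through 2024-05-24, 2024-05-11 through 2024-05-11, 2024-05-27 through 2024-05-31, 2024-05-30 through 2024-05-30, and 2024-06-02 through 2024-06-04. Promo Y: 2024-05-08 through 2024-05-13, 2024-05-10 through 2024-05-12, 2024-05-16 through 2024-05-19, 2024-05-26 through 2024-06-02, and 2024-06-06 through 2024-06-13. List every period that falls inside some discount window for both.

2024-05-09 through 2024-05-13, 2024-05-16 through 2024-05-19, 2024-05-27 through 2024-05-31, 2024-06-02 through 2024-06-02

A, merged: 2024-05-06 through 2024-05-06, 2024-05-09 through 2024-05-24, 2024-05-27 through 2024-05-31, 2024-06-02 through 2024-06-04.
B, merged: 2024-05-08 through 2024-05-13, 2024-05-16 through 2024-05-19, 2024-05-26 through 2024-06-02, 2024-06-06 through 2024-06-13.
2024-05-06 through 2024-05-06 meets no B interval.
2024-05-09 through 2024-05-24 ∩ B → 2024-05-09 through 2024-05-13, 2024-05-16 through 2024-05-19.
2024-05-27 through 2024-05-31 ∩ B → 2024-05-27 through 2024-05-31.
2024-06-02 through 2024-06-04 ∩ B → 2024-06-02 through 2024-06-02.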